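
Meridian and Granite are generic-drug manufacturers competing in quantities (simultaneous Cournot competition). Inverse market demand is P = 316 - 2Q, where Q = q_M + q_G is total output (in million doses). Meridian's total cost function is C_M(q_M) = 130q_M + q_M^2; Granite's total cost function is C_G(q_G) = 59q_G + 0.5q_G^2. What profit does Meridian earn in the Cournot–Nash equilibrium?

768

Meridian's profit: π_M = (316 - 2Q)q_M - (130q_M + q_M²). Setting ∂π_M/∂q_M = 0: 186 - 6q_M - 2(q_G) = 0.
Granite's first-order condition: 257 - 5q_G - 2(q_M) = 0.
So q_M = (186 - 2q_G)/6 and q_G = (257 - 2q_M)/5.
Solving the pair: q_M = 16, q_G = 45.
Price P = 316 - 2·61 = 194.
Meridian's profit: 194·16 - 130·16 - 16² = 768.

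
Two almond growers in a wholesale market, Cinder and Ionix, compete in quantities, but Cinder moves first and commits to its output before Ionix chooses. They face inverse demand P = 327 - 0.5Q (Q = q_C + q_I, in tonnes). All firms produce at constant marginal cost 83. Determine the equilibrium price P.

Solve by backward induction. Given q_C, the follower Ionix maximises π_I = (327 - (1/2)q_C - (1/2)q_I)q_I - 83q_I.
Setting the follower's marginal profit to zero, 244 - (1/2)q_C - q_I = 0, i.e. q_I = (244 - (1/2)q_C).
The leader anticipates this reaction. Substituting into P = 327 - 0.5Q gives P = 205 - (1/4)q_C, so π_C = (205 - (1/4)q_C)q_C - 83q_C.
The leader's first-order condition 122 - (1/2)q_C = 0 yields q_C = 244.
Then q_I = (244 - (1/2)·244) = 122.
Total output Q = 366, so price P = 327 - (1/2)·366 = 144.

144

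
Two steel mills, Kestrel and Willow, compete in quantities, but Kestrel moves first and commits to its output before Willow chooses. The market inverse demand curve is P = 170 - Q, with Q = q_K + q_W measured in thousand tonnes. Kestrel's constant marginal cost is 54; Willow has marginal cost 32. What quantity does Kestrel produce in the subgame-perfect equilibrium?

Solve by backward induction. Given q_K, the follower Willow maximises π_W = (170 - q_K - q_W)q_W - 32q_W.
Setting the follower's marginal profit to zero, 138 - q_K - 2q_W = 0, i.e. q_W = (138 - q_K)/2.
The leader anticipates this reaction. Substituting into P = 170 - Q gives P = 101 - (1/2)q_K, so π_K = (101 - (1/2)q_K)q_K - 54q_K.
The leader's first-order condition 47 - q_K = 0 yields q_K = 47.
Then q_W = (138 - 47)/2 = 91/2.

47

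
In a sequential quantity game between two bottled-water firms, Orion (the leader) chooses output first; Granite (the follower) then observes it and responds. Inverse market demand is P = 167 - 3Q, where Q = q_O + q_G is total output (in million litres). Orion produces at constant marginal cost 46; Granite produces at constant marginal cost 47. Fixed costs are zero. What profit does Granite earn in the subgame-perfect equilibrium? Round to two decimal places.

The follower Granite best-responds to any q_O: π_G = (167 - 3Q)q_G - 47q_G.
Setting the follower's marginal profit to zero, 120 - 3q_O - 6q_G = 0, i.e. q_G = (120 - 3q_O)/6.
Orion substitutes q_G(q_O) into its own profit: π_O = q_O(167 - 3q_O - (120 - 3q_O)/2) - 46q_O = (107 - (3/2)q_O)q_O - 46q_O.
Leader FOC: 61 - 3q_O = 0, so q_O = 61/3.
Then q_G = (120 - 3·(61/3))/6 = 59/6.
Price P = 167 - 3·(181/6) = 153/2.
Granite's profit: (153/2 - 47)·(59/6) = 290.0833.

290.08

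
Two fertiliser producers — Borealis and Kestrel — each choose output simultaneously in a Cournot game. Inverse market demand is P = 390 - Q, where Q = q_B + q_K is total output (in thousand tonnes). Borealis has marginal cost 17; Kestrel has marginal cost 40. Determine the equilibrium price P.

Borealis's profit: π_B = (390 - Q)q_B - (17q_B). Setting ∂π_B/∂q_B = 0: 373 - 2q_B - (q_K) = 0.
Kestrel's profit: π_K = (390 - Q)q_K - (40q_K). Setting ∂π_K/∂q_K = 0: 350 - 2q_K - (q_B) = 0.
So q_B = (373 - q_K)/2 and q_K = (350 - q_B)/2.
Substituting one into the other gives q_B = 132 and q_K = 109.
Total output Q = 241, so price P = 390 - 241 = 149.

149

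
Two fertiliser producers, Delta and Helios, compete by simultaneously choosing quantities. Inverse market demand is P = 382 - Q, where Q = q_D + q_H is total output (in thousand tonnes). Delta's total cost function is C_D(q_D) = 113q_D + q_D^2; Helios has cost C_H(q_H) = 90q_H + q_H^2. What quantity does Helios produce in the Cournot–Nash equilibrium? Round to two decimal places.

Delta's profit: π_D = (382 - Q)q_D - (113q_D + q_D²). Setting ∂π_D/∂q_D = 0: 269 - 4q_D - (q_H) = 0.
Helios's profit: π_H = (382 - Q)q_H - (90q_H + q_H²). Setting ∂π_H/∂q_H = 0: 292 - 4q_H - (q_D) = 0.
Rearranging gives the reaction functions q_D = (269 - q_H)/4 and q_H = (292 - q_D)/4.
Solving the pair: q_D = 784/15, q_H = 899/15.

59.93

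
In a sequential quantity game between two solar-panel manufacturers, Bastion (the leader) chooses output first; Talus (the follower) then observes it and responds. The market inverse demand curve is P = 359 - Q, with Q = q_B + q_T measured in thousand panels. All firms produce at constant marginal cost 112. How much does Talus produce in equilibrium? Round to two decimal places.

61.75

Solve by backward induction. Given q_B, the follower Talus maximises π_T = (359 - q_B - q_T)q_T - 112q_T.
Setting the follower's marginal profit to zero, 247 - q_B - 2q_T = 0, i.e. q_T = (247 - q_B)/2.
The leader anticipates this reaction. Substituting into P = 359 - Q gives P = 471/2 - (1/2)q_B, so π_B = (471/2 - (1/2)q_B)q_B - 112q_B.
Maximising: ∂π_B/∂q_B = 247/2 - q_B = 0, giving q_B = 247/2.
Then q_T = (247 - 247/2)/2 = 247/4.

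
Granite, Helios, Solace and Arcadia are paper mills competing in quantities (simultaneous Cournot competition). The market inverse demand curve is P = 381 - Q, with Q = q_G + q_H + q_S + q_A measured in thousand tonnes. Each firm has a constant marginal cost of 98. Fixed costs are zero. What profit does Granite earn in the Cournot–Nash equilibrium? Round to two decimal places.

3203.56

A representative firm's profit is π_i = q_i(381 - Q) - 98q_i.
Setting ∂π_i/∂q_i = 0 with rivals' quantities fixed: 283 - 2q_i - Σ_{j≠i} q_j = 0.
With identical firms every q_j equals q_i, so Σ_{j≠i} q_j = 3q_i and 283 = 5q_i, giving q_i = 283/5.
Price P = 381 - 1132/5 = 773/5.
Granite's profit: (773/5 - 98)·(283/5) = 3203.5600.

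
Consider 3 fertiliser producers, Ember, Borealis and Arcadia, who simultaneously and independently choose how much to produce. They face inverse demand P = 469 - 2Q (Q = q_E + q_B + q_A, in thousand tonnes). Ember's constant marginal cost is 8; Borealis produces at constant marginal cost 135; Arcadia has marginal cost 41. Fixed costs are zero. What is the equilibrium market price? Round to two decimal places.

163.25

Ember's profit: π_E = (469 - 2Q)q_E - (8q_E). Setting ∂π_E/∂q_E = 0: 461 - 4q_E - 2(q_B + q_A) = 0.
Borealis's first-order condition: 334 - 4q_B - 2(q_E + q_A) = 0.
Arcadia's first-order condition: 428 - 4q_A - 2(q_E + q_B) = 0.
Summing all 3 equations gives 1223 − 8Q = 0, hence Q = 1223/8.
Back-substituting: q_E = (461 − 1223/4)/2 = 621/8, q_B = (334 − 1223/4)/2 = 113/8, q_A = (428 − 1223/4)/2 = 489/8.
Total output Q = 1223/8, so price P = 469 - 2·(1223/8) = 653/4.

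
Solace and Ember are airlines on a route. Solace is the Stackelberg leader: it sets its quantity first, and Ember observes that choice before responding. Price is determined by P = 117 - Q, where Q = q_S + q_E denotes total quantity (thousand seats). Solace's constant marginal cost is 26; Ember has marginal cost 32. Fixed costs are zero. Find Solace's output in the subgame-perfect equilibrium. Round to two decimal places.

Solve by backward induction. Given q_S, the follower Ember maximises π_E = (117 - q_S - q_E)q_E - 32q_E.
Setting the follower's marginal profit to zero, 85 - q_S - 2q_E = 0, i.e. q_E = (85 - q_S)/2.
Solace substitutes q_E(q_S) into its own profit: π_S = q_S(117 - q_S - (85 - q_S)/2) - 26q_S = (149/2 - (1/2)q_S)q_S - 26q_S.
Leader FOC: 97/2 - q_S = 0, so q_S = 97/2.
Then q_E = (85 - 97/2)/2 = 73/4.

48.50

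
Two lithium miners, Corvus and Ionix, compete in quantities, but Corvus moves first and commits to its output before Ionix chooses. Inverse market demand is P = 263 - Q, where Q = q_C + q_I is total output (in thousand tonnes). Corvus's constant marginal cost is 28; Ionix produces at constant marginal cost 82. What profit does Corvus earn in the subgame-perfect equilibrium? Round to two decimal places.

10440.13

Solve by backward induction. Given q_C, the follower Ionix maximises π_I = (263 - q_C - q_I)q_I - 82q_I.
∂π_I/∂q_I = 181 - q_C - 2q_I = 0 gives the reaction function q_I = (181 - q_C)/2.
The leader anticipates this reaction. Substituting into P = 263 - Q gives P = 345/2 - (1/2)q_C, so π_C = (345/2 - (1/2)q_C)q_C - 28q_C.
Maximising: ∂π_C/∂q_C = 289/2 - q_C = 0, giving q_C = 289/2.
Then q_I = (181 - 289/2)/2 = 73/4.
Price P = 263 - 651/4 = 401/4.
Corvus's profit: (401/4 - 28)·(289/2) = 10440.1250.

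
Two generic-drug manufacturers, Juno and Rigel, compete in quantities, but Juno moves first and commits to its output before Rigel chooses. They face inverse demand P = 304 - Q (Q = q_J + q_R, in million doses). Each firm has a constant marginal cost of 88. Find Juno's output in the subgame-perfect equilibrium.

Solve by backward induction. Given q_J, the follower Rigel maximises π_R = (304 - q_J - q_R)q_R - 88q_R.
Setting the follower's marginal profit to zero, 216 - q_J - 2q_R = 0, i.e. q_R = (216 - q_J)/2.
Juno substitutes q_R(q_J) into its own profit: π_J = q_J(304 - q_J - (216 - q_J)/2) - 88q_J = (196 - (1/2)q_J)q_J - 88q_J.
Maximising: ∂π_J/∂q_J = 108 - q_J = 0, giving q_J = 108.
Then q_R = (216 - 108)/2 = 54.

108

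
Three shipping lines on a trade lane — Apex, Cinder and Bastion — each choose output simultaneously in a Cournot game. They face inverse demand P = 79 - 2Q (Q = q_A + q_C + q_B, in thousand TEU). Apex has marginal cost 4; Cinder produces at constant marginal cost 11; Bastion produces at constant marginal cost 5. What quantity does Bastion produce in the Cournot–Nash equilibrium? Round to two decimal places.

Apex's profit: π_A = (79 - 2Q)q_A - (4q_A). Setting ∂π_A/∂q_A = 0: 75 - 4q_A - 2(q_C + q_B) = 0.
Cinder's first-order condition: 68 - 4q_C - 2(q_A + q_B) = 0.
Bastion's first-order condition: 74 - 4q_B - 2(q_A + q_C) = 0.
Adding the 3 conditions: 217 − 4Q − 4Q = 0, i.e. Q = 217/8.
Back-substituting: q_A = (75 − 217/4)/2 = 83/8, q_C = (68 − 217/4)/2 = 55/8, q_B = (74 − 217/4)/2 = 79/8.

9.88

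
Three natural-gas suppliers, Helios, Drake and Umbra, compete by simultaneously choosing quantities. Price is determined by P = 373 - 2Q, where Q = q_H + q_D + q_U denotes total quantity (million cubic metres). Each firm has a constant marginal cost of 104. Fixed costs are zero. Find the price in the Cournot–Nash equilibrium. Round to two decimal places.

A representative firm's profit is π_i = q_i(373 - 2Q) - 104q_i.
Setting ∂π_i/∂q_i = 0 with rivals' quantities fixed: 269 - 4q_i - 2·Σ_{j≠i} q_j = 0.
With identical firms every q_j equals q_i, so Σ_{j≠i} q_j = 2q_i and 269 = 8q_i, giving q_i = 269/8.
Total output Q = 807/8, so price P = 373 - 2·(807/8) = 685/4.

171.25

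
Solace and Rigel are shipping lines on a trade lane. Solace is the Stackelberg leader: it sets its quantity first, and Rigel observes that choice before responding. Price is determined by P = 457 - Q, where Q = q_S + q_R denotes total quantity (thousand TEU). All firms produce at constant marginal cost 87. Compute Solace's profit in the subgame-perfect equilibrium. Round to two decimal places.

17112.50

The follower Rigel best-responds to any q_S: π_R = (457 - Q)q_R - 87q_R.
∂π_R/∂q_R = 370 - q_S - 2q_R = 0 gives the reaction function q_R = (370 - q_S)/2.
Solace substitutes q_R(q_S) into its own profit: π_S = q_S(457 - q_S - (370 - q_S)/2) - 87q_S = (272 - (1/2)q_S)q_S - 87q_S.
Leader FOC: 185 - q_S = 0, so q_S = 185.
Then q_R = (370 - 185)/2 = 185/2.
Price P = 457 - 555/2 = 359/2.
Solace's profit: (359/2 - 87)·185 = 17112.5000.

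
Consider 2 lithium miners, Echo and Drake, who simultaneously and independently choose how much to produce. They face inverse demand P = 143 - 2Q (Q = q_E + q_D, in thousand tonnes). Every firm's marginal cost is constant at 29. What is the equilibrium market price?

67

A representative firm's profit is π_i = q_i(143 - 2Q) - 29q_i.
Setting ∂π_i/∂q_i = 0 with rivals' quantities fixed: 114 - 4q_i - 2q_j = 0.
With identical firms every q_j equals q_i, so q_j = q_i and 114 = 6q_i, giving q_i = 19.
Total output Q = 38, so price P = 143 - 2·38 = 67.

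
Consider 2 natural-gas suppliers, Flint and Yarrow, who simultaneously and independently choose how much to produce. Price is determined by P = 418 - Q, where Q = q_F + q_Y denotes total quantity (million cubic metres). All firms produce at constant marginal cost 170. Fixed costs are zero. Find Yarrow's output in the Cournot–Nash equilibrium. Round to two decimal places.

A representative firm's profit is π_i = q_i(418 - Q) - 170q_i.
First-order condition (treating rivals' output as given): 248 - 2q_i - q_j = 0.
By symmetry each firm produces the same amount; substituting q_j = q_i yields q_i = 248/3.

82.67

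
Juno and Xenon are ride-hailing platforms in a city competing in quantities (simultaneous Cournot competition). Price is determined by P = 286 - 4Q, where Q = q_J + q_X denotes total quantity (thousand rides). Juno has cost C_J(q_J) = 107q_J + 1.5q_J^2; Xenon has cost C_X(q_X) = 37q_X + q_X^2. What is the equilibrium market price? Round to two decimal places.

166.13

Juno's profit: π_J = (286 - 4Q)q_J - (107q_J + (3/2)q_J²). Setting ∂π_J/∂q_J = 0: 179 - 11q_J - 4(q_X) = 0.
Xenon's profit: π_X = (286 - 4Q)q_X - (37q_X + q_X²). Setting ∂π_X/∂q_X = 0: 249 - 10q_X - 4(q_J) = 0.
Rearranging gives the reaction functions q_J = (179 - 4q_X)/11 and q_X = (249 - 4q_J)/10.
Solving the pair: q_J = 397/47, q_X = 21.5213.
Total output Q = 29.9681, so price P = 286 - 4·29.9681 = 166.1277.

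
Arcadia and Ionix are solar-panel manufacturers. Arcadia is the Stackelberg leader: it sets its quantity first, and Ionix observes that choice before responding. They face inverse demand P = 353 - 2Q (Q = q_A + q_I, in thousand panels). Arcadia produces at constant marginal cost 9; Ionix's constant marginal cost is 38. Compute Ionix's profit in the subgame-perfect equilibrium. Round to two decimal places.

The follower Ionix best-responds to any q_A: π_I = (353 - 2Q)q_I - 38q_I.
∂π_I/∂q_I = 315 - 2q_A - 4q_I = 0 gives the reaction function q_I = (315 - 2q_A)/4.
The leader anticipates this reaction. Substituting into P = 353 - 2Q gives P = 391/2 - q_A, so π_A = (391/2 - q_A)q_A - 9q_A.
Maximising: ∂π_A/∂q_A = 373/2 - 2q_A = 0, giving q_A = 373/4.
Then q_I = (315 - 2·(373/4))/4 = 257/8.
Price P = 353 - 2·(1003/8) = 409/4.
Ionix's profit: (409/4 - 38)·(257/8) = 2064.0313.

2064.03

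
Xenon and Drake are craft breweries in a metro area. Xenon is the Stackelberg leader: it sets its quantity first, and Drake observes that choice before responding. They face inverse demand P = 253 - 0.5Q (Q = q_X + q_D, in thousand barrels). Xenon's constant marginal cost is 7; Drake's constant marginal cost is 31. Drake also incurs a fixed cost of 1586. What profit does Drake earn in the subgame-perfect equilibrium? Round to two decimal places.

The follower Drake best-responds to any q_X: π_D = (253 - 0.5Q)q_D - 31q_D.
Follower FOC: 222 - (1/2)q_X - q_D = 0, so q_D(q_X) = (222 - (1/2)q_X).
Xenon substitutes q_D(q_X) into its own profit: π_X = q_X(253 - (1/2)q_X - (222 - (1/2)q_X)/2) - 7q_X = (142 - (1/4)q_X)q_X - 7q_X.
The leader's first-order condition 135 - (1/2)q_X = 0 yields q_X = 270.
Then q_D = (222 - (1/2)·270) = 87.
Price P = 253 - (1/2)·357 = 149/2.
Drake's profit: (149/2 - 31)·87 - 1586 = 2198.5000.

2198.50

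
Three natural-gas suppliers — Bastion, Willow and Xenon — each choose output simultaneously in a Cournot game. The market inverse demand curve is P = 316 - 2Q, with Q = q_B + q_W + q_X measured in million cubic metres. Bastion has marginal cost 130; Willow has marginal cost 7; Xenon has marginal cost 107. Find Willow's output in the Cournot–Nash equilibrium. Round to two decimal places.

66.50

Bastion's profit: π_B = (316 - 2Q)q_B - (130q_B). Setting ∂π_B/∂q_B = 0: 186 - 4q_B - 2(q_W + q_X) = 0.
Willow's profit: π_W = (316 - 2Q)q_W - (7q_W). Setting ∂π_W/∂q_W = 0: 309 - 4q_W - 2(q_B + q_X) = 0.
Xenon's profit: π_X = (316 - 2Q)q_X - (107q_X). Setting ∂π_X/∂q_X = 0: 209 - 4q_X - 2(q_B + q_W) = 0.
Summing all 3 equations gives 704 − 8Q = 0, hence Q = 88.
Back-substituting: q_B = (186 − 176)/2 = 5, q_W = (309 − 176)/2 = 133/2, q_X = (209 − 176)/2 = 33/2.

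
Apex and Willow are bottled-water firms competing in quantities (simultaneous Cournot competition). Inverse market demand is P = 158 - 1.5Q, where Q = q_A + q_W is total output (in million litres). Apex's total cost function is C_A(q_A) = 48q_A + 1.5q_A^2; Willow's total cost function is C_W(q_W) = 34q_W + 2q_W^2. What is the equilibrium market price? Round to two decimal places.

Apex's profit: π_A = (158 - 1.5Q)q_A - (48q_A + (3/2)q_A²). Setting ∂π_A/∂q_A = 0: 110 - 6q_A - (3/2)(q_W) = 0.
Willow's profit: π_W = (158 - 1.5Q)q_W - (34q_W + 2q_W²). Setting ∂π_W/∂q_W = 0: 124 - 7q_W - (3/2)(q_A) = 0.
Best responses: q_A = (110 - (3/2)q_W)/6, q_W = (124 - (3/2)q_A)/7.
Solving the pair: q_A = 14.6918, q_W = 772/53.
Total output Q = 29.2579, so price P = 158 - (3/2)·29.2579 = 114.1132.

114.11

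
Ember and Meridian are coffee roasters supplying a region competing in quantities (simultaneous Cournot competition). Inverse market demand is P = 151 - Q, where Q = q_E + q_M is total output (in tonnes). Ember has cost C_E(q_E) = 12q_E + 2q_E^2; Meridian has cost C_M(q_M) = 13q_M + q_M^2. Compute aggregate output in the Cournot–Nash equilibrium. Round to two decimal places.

Ember's profit: π_E = (151 - Q)q_E - (12q_E + 2q_E²). Setting ∂π_E/∂q_E = 0: 139 - 6q_E - (q_M) = 0.
Meridian's first-order condition: 138 - 4q_M - (q_E) = 0.
Rearranging gives the reaction functions q_E = (139 - q_M)/6 and q_M = (138 - q_E)/4.
Substituting one into the other gives q_E = 418/23 and q_M = 689/23.
Total output Q = 418/23 + 689/23 = 1107/23.

48.13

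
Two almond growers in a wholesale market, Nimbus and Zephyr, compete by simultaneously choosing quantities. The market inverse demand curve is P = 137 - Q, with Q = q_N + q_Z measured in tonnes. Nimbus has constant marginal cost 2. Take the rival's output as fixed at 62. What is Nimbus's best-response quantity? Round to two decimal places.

36.50

With the rival's output fixed at 62, Nimbus's profit is π_N = (137 - 62 - q_N)q_N - (2q_N) = (75 - q_N)q_N - (2q_N).
∂π_N/∂q_N = 73 - 2q_N = 0, so q_N = 73/2.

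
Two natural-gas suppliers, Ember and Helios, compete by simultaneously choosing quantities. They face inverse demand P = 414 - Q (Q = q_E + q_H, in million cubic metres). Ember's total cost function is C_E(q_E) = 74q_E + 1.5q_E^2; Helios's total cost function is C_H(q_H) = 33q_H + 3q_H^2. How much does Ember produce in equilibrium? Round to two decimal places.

59.97

Ember's profit: π_E = (414 - Q)q_E - (74q_E + (3/2)q_E²). Setting ∂π_E/∂q_E = 0: 340 - 5q_E - (q_H) = 0.
Helios's profit: π_H = (414 - Q)q_H - (33q_H + 3q_H²). Setting ∂π_H/∂q_H = 0: 381 - 8q_H - (q_E) = 0.
So q_E = (340 - q_H)/5 and q_H = (381 - q_E)/8.
Solving the pair: q_E = 59.9744, q_H = 1565/39.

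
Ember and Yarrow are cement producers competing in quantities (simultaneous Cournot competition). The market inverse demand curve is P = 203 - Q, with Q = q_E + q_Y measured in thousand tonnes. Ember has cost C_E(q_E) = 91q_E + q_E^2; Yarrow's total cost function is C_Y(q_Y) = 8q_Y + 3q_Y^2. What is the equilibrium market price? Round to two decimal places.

Ember's profit: π_E = (203 - Q)q_E - (91q_E + q_E²). Setting ∂π_E/∂q_E = 0: 112 - 4q_E - (q_Y) = 0.
Yarrow's first-order condition: 195 - 8q_Y - (q_E) = 0.
Rearranging gives the reaction functions q_E = (112 - q_Y)/4 and q_Y = (195 - q_E)/8.
Substituting one into the other gives q_E = 701/31 and q_Y = 668/31.
Total output Q = 1369/31, so price P = 203 - 1369/31 = 158.8387.

158.84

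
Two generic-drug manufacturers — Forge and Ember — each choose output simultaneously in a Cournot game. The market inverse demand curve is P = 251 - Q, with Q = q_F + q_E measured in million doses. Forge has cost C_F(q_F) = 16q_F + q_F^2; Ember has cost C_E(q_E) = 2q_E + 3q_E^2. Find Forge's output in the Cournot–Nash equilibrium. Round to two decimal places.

Forge's profit: π_F = (251 - Q)q_F - (16q_F + q_F²). Setting ∂π_F/∂q_F = 0: 235 - 4q_F - (q_E) = 0.
Ember's profit: π_E = (251 - Q)q_E - (2q_E + 3q_E²). Setting ∂π_E/∂q_E = 0: 249 - 8q_E - (q_F) = 0.
Best responses: q_F = (235 - q_E)/4, q_E = (249 - q_F)/8.
Substituting one into the other gives q_F = 1631/31 and q_E = 761/31.

52.61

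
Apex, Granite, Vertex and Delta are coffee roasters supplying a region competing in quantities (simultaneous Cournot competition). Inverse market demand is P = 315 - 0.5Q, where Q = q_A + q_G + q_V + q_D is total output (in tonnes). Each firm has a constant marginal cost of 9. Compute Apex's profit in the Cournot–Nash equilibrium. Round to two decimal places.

7490.88

Each firm earns π_i = (315 - 0.5Q)q_i - 9q_i.
Setting ∂π_i/∂q_i = 0 with rivals' quantities fixed: 306 - q_i - (1/2)·Σ_{j≠i} q_j = 0.
By symmetry each firm produces the same amount; substituting Σ_{j≠i} q_j = 3q_i yields q_i = 306/(5/2) = 612/5.
Price P = 315 - (1/2)·489.6000 = 351/5.
Apex's profit: (351/5 - 9)·(612/5) = 7490.8800.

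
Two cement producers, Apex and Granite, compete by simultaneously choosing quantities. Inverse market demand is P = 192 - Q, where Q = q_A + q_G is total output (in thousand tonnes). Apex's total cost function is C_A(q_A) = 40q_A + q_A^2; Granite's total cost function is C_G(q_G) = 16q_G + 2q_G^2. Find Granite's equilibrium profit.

1728

Apex's profit: π_A = (192 - Q)q_A - (40q_A + q_A²). Setting ∂π_A/∂q_A = 0: 152 - 4q_A - (q_G) = 0.
Granite's first-order condition: 176 - 6q_G - (q_A) = 0.
Best responses: q_A = (152 - q_G)/4, q_G = (176 - q_A)/6.
Solving the pair: q_A = 32, q_G = 24.
Price P = 192 - 56 = 136.
Granite's profit: 136·24 - 16·24 - 2·24² = 1728.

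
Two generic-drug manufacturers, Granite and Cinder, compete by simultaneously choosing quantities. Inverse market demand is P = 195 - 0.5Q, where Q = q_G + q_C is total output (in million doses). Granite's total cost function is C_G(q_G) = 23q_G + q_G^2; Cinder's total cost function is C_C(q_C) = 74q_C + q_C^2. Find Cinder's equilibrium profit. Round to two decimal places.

1503.26

Granite's profit: π_G = (195 - 0.5Q)q_G - (23q_G + q_G²). Setting ∂π_G/∂q_G = 0: 172 - 3q_G - (1/2)(q_C) = 0.
Cinder's profit: π_C = (195 - 0.5Q)q_C - (74q_C + q_C²). Setting ∂π_C/∂q_C = 0: 121 - 3q_C - (1/2)(q_G) = 0.
So q_G = (172 - (1/2)q_C)/3 and q_C = (121 - (1/2)q_G)/3.
Substituting one into the other gives q_G = 1822/35 and q_C = 1108/35.
Price P = 195 - (1/2)·(586/7) = 1072/7.
Cinder's profit: (1072/7)·(1108/35) - 74·(1108/35) - (1108/35)² = 1503.2620.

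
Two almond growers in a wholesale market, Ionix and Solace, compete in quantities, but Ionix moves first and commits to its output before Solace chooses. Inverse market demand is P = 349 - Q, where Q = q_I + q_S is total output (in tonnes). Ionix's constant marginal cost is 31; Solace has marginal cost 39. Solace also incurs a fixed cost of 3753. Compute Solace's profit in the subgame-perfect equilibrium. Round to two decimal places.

Solve by backward induction. Given q_I, the follower Solace maximises π_S = (349 - q_I - q_S)q_S - 39q_S.
Setting the follower's marginal profit to zero, 310 - q_I - 2q_S = 0, i.e. q_S = (310 - q_I)/2.
The leader anticipates this reaction. Substituting into P = 349 - Q gives P = 194 - (1/2)q_I, so π_I = (194 - (1/2)q_I)q_I - 31q_I.
The leader's first-order condition 163 - q_I = 0 yields q_I = 163.
Then q_S = (310 - 163)/2 = 147/2.
Price P = 349 - 473/2 = 225/2.
Solace's profit: (225/2 - 39)·(147/2) - 3753 = 1649.2500.

1649.25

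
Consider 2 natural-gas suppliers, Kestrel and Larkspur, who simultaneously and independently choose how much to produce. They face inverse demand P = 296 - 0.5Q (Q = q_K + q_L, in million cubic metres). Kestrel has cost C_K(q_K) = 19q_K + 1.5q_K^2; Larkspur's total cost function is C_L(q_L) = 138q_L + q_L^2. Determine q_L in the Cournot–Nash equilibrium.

42

Kestrel's profit: π_K = (296 - 0.5Q)q_K - (19q_K + (3/2)q_K²). Setting ∂π_K/∂q_K = 0: 277 - 4q_K - (1/2)(q_L) = 0.
Larkspur's first-order condition: 158 - 3q_L - (1/2)(q_K) = 0.
So q_K = (277 - (1/2)q_L)/4 and q_L = (158 - (1/2)q_K)/3.
Substituting one into the other gives q_K = 64 and q_L = 42.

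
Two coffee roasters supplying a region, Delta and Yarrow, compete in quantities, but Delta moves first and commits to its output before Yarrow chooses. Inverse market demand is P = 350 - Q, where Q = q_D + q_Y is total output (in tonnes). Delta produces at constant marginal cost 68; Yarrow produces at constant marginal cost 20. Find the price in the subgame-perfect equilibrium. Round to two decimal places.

Solve by backward induction. Given q_D, the follower Yarrow maximises π_Y = (350 - q_D - q_Y)q_Y - 20q_Y.
Setting the follower's marginal profit to zero, 330 - q_D - 2q_Y = 0, i.e. q_Y = (330 - q_D)/2.
Delta substitutes q_Y(q_D) into its own profit: π_D = q_D(350 - q_D - (330 - q_D)/2) - 68q_D = (185 - (1/2)q_D)q_D - 68q_D.
The leader's first-order condition 117 - q_D = 0 yields q_D = 117.
Then q_Y = (330 - 117)/2 = 213/2.
Total output Q = 447/2, so price P = 350 - 447/2 = 253/2.

126.50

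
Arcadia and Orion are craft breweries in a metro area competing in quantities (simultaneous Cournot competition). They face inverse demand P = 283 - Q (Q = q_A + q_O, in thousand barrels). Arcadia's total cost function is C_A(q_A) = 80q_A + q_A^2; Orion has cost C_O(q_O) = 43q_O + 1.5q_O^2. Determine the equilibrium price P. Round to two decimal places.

Arcadia's profit: π_A = (283 - Q)q_A - (80q_A + q_A²). Setting ∂π_A/∂q_A = 0: 203 - 4q_A - (q_O) = 0.
Orion's first-order condition: 240 - 5q_O - (q_A) = 0.
Rearranging gives the reaction functions q_A = (203 - q_O)/4 and q_O = (240 - q_A)/5.
Substituting one into the other gives q_A = 775/19 and q_O = 757/19.
Total output Q = 1532/19, so price P = 283 - 1532/19 = 202.3684.

202.37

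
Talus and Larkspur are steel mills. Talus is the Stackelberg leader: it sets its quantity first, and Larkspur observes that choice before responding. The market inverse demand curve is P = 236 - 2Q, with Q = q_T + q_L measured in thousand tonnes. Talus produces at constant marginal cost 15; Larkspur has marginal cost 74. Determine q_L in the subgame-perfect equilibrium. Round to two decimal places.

Solve by backward induction. Given q_T, the follower Larkspur maximises π_L = (236 - 2q_T - 2q_L)q_L - 74q_L.
Setting the follower's marginal profit to zero, 162 - 2q_T - 4q_L = 0, i.e. q_L = (162 - 2q_T)/4.
The leader anticipates this reaction. Substituting into P = 236 - 2Q gives P = 155 - q_T, so π_T = (155 - q_T)q_T - 15q_T.
Leader FOC: 140 - 2q_T = 0, so q_T = 70.
Then q_L = (162 - 2·70)/4 = 11/2.

5.50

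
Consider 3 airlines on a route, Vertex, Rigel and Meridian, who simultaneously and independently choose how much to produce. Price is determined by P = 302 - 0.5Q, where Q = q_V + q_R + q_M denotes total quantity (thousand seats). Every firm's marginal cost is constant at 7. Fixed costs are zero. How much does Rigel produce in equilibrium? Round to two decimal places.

Each firm earns π_i = (302 - 0.5Q)q_i - 7q_i.
Setting ∂π_i/∂q_i = 0 with rivals' quantities fixed: 295 - q_i - (1/2)·Σ_{j≠i} q_j = 0.
By symmetry each firm produces the same amount; substituting Σ_{j≠i} q_j = 2q_i yields q_i = 295/2.

147.50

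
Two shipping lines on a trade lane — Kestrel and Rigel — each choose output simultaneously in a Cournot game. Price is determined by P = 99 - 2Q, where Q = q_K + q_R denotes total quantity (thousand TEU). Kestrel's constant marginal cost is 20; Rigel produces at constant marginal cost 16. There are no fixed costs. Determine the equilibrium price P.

Kestrel's profit: π_K = (99 - 2Q)q_K - (20q_K). Setting ∂π_K/∂q_K = 0: 79 - 4q_K - 2(q_R) = 0.
Rigel's profit: π_R = (99 - 2Q)q_R - (16q_R). Setting ∂π_R/∂q_R = 0: 83 - 4q_R - 2(q_K) = 0.
Best responses: q_K = (79 - 2q_R)/4, q_R = (83 - 2q_K)/4.
Substituting one into the other gives q_K = 25/2 and q_R = 29/2.
Total output Q = 27, so price P = 99 - 2·27 = 45.

45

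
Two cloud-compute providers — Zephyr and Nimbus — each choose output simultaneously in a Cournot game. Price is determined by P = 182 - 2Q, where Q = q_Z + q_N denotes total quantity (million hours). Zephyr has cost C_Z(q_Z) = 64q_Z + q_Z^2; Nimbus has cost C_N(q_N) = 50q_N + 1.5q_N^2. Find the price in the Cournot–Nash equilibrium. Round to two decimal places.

123.16

Zephyr's profit: π_Z = (182 - 2Q)q_Z - (64q_Z + q_Z²). Setting ∂π_Z/∂q_Z = 0: 118 - 6q_Z - 2(q_N) = 0.
Nimbus's profit: π_N = (182 - 2Q)q_N - (50q_N + (3/2)q_N²). Setting ∂π_N/∂q_N = 0: 132 - 7q_N - 2(q_Z) = 0.
Best responses: q_Z = (118 - 2q_N)/6, q_N = (132 - 2q_Z)/7.
Substituting one into the other gives q_Z = 281/19 and q_N = 278/19.
Total output Q = 559/19, so price P = 182 - 2·(559/19) = 123.1579.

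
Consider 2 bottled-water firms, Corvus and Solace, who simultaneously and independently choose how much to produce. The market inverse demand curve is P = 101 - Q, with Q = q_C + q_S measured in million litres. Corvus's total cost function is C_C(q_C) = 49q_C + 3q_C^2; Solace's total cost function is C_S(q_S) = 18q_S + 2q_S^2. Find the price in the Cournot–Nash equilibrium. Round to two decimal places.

Corvus's profit: π_C = (101 - Q)q_C - (49q_C + 3q_C²). Setting ∂π_C/∂q_C = 0: 52 - 8q_C - (q_S) = 0.
Solace's profit: π_S = (101 - Q)q_S - (18q_S + 2q_S²). Setting ∂π_S/∂q_S = 0: 83 - 6q_S - (q_C) = 0.
Rearranging gives the reaction functions q_C = (52 - q_S)/8 and q_S = (83 - q_C)/6.
Substituting one into the other gives q_C = 229/47 and q_S = 612/47.
Total output Q = 841/47, so price P = 101 - 841/47 = 83.1064.

83.11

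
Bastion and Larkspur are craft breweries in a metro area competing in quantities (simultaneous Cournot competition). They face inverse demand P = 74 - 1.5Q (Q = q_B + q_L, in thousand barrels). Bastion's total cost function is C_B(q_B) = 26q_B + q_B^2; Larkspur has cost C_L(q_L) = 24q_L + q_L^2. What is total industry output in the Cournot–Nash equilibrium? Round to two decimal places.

15.08

Bastion's profit: π_B = (74 - 1.5Q)q_B - (26q_B + q_B²). Setting ∂π_B/∂q_B = 0: 48 - 5q_B - (3/2)(q_L) = 0.
Larkspur's first-order condition: 50 - 5q_L - (3/2)(q_B) = 0.
So q_B = (48 - (3/2)q_L)/5 and q_L = (50 - (3/2)q_B)/5.
Solving the pair: q_B = 660/91, q_L = 712/91.
Total output Q = 660/91 + 712/91 = 196/13.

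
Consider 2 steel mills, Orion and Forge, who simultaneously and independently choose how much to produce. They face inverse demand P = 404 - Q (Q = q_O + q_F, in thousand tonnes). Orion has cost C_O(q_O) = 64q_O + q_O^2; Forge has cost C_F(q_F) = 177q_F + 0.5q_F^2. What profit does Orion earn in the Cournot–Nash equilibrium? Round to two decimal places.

Orion's profit: π_O = (404 - Q)q_O - (64q_O + q_O²). Setting ∂π_O/∂q_O = 0: 340 - 4q_O - (q_F) = 0.
Forge's first-order condition: 227 - 3q_F - (q_O) = 0.
Rearranging gives the reaction functions q_O = (340 - q_F)/4 and q_F = (227 - q_O)/3.
Substituting one into the other gives q_O = 793/11 and q_F = 568/11.
Price P = 404 - 1361/11 = 280.2727.
Orion's profit: 280.2727·(793/11) - 64·(793/11) - (793/11)² = 10394.1983.

10394.20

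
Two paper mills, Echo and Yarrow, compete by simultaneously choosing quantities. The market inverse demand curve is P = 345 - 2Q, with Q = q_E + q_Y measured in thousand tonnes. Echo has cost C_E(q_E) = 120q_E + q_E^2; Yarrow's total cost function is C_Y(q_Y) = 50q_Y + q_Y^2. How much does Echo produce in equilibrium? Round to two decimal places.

Echo's profit: π_E = (345 - 2Q)q_E - (120q_E + q_E²). Setting ∂π_E/∂q_E = 0: 225 - 6q_E - 2(q_Y) = 0.
Yarrow's first-order condition: 295 - 6q_Y - 2(q_E) = 0.
So q_E = (225 - 2q_Y)/6 and q_Y = (295 - 2q_E)/6.
Substituting one into the other gives q_E = 95/4 and q_Y = 165/4.

23.75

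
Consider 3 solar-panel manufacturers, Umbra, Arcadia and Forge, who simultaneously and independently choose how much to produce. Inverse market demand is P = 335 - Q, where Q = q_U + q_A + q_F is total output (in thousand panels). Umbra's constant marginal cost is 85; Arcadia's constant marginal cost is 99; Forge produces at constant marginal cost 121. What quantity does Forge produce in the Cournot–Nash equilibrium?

Umbra's profit: π_U = (335 - Q)q_U - (85q_U). Setting ∂π_U/∂q_U = 0: 250 - 2q_U - (q_A + q_F) = 0.
Arcadia's first-order condition: 236 - 2q_A - (q_U + q_F) = 0.
Forge's profit: π_F = (335 - Q)q_F - (121q_F). Setting ∂π_F/∂q_F = 0: 214 - 2q_F - (q_U + q_A) = 0.
Adding the 3 conditions: 700 − 2Q − 2Q = 0, i.e. Q = 175.
Back-substituting: q_U = (250 − 175) = 75, q_A = (236 − 175) = 61, q_F = (214 − 175) = 39.

39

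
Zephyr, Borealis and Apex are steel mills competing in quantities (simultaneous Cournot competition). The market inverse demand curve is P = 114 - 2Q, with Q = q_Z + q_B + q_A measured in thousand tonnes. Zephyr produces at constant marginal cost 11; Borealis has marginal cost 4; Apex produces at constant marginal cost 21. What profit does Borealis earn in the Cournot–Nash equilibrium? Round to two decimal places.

561.13

Zephyr's profit: π_Z = (114 - 2Q)q_Z - (11q_Z). Setting ∂π_Z/∂q_Z = 0: 103 - 4q_Z - 2(q_B + q_A) = 0.
Borealis's first-order condition: 110 - 4q_B - 2(q_Z + q_A) = 0.
Apex's profit: π_A = (114 - 2Q)q_A - (21q_A). Setting ∂π_A/∂q_A = 0: 93 - 4q_A - 2(q_Z + q_B) = 0.
Adding the 3 first-order conditions: 306 − 8Q = 0, so Q = 153/4.
Back-substituting: q_Z = (103 − 153/2)/2 = 53/4, q_B = (110 − 153/2)/2 = 67/4, q_A = (93 − 153/2)/2 = 33/4.
Price P = 114 - 2·(153/4) = 75/2.
Borealis's profit: (75/2 - 4)·(67/4) = 561.1250.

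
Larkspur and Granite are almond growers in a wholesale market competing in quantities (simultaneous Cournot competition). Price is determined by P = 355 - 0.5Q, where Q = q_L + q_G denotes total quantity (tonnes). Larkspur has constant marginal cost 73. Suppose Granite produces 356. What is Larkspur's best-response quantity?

With the rival's output fixed at 356, Larkspur's profit is π_L = (355 - (1/2)·356 - (1/2)q_L)q_L - (73q_L) = (177 - (1/2)q_L)q_L - (73q_L).
∂π_L/∂q_L = 104 - q_L = 0, so q_L = 104.

104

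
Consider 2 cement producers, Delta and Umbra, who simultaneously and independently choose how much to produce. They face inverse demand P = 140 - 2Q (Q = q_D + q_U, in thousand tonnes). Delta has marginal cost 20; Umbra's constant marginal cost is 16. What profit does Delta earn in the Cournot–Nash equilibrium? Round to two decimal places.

747.56

Delta's profit: π_D = (140 - 2Q)q_D - (20q_D). Setting ∂π_D/∂q_D = 0: 120 - 4q_D - 2(q_U) = 0.
Umbra's profit: π_U = (140 - 2Q)q_U - (16q_U). Setting ∂π_U/∂q_U = 0: 124 - 4q_U - 2(q_D) = 0.
So q_D = (120 - 2q_U)/4 and q_U = (124 - 2q_D)/4.
Solving the pair: q_D = 58/3, q_U = 64/3.
Price P = 140 - 2·(122/3) = 176/3.
Delta's profit: (176/3 - 20)·(58/3) = 747.5556.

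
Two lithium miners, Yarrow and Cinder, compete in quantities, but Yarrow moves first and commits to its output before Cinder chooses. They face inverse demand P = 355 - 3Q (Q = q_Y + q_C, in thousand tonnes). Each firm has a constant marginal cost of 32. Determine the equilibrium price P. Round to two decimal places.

112.75

The follower Cinder best-responds to any q_Y: π_C = (355 - 3Q)q_C - 32q_C.
Follower FOC: 323 - 3q_Y - 6q_C = 0, so q_C(q_Y) = (323 - 3q_Y)/6.
The leader anticipates this reaction. Substituting into P = 355 - 3Q gives P = 387/2 - (3/2)q_Y, so π_Y = (387/2 - (3/2)q_Y)q_Y - 32q_Y.
The leader's first-order condition 323/2 - 3q_Y = 0 yields q_Y = 323/6.
Then q_C = (323 - 3·(323/6))/6 = 323/12.
Total output Q = 323/4, so price P = 355 - 3·(323/4) = 451/4.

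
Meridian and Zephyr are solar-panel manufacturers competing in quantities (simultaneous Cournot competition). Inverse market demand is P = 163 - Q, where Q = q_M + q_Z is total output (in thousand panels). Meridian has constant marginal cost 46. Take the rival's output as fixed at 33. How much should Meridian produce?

With the rival's output fixed at 33, Meridian's profit is π_M = (163 - 33 - q_M)q_M - (46q_M) = (130 - q_M)q_M - (46q_M).
∂π_M/∂q_M = 84 - 2q_M = 0, so q_M = 42.

42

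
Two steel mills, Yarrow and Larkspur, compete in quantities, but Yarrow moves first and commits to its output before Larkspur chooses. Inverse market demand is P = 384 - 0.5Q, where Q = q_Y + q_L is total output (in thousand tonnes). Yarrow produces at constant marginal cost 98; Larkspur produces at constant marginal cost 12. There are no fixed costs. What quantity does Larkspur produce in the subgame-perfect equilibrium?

272

Solve by backward induction. Given q_Y, the follower Larkspur maximises π_L = (384 - (1/2)q_Y - (1/2)q_L)q_L - 12q_L.
Follower FOC: 372 - (1/2)q_Y - q_L = 0, so q_L(q_Y) = (372 - (1/2)q_Y).
The leader anticipates this reaction. Substituting into P = 384 - 0.5Q gives P = 198 - (1/4)q_Y, so π_Y = (198 - (1/4)q_Y)q_Y - 98q_Y.
Leader FOC: 100 - (1/2)q_Y = 0, so q_Y = 200.
Then q_L = (372 - (1/2)·200) = 272.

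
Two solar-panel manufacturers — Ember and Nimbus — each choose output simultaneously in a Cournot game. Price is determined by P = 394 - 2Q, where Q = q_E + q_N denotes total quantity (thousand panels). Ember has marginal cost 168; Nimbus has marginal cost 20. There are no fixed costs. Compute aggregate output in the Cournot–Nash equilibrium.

100

Ember's profit: π_E = (394 - 2Q)q_E - (168q_E). Setting ∂π_E/∂q_E = 0: 226 - 4q_E - 2(q_N) = 0.
Nimbus's first-order condition: 374 - 4q_N - 2(q_E) = 0.
So q_E = (226 - 2q_N)/4 and q_N = (374 - 2q_E)/4.
Solving the pair: q_E = 13, q_N = 87.
Total output Q = 13 + 87 = 100.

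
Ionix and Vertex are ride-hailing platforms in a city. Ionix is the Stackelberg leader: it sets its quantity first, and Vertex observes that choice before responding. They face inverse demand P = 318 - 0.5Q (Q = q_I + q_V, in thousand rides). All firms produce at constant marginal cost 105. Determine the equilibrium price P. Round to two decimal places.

Solve by backward induction. Given q_I, the follower Vertex maximises π_V = (318 - (1/2)q_I - (1/2)q_V)q_V - 105q_V.
∂π_V/∂q_V = 213 - (1/2)q_I - q_V = 0 gives the reaction function q_V = (213 - (1/2)q_I).
Ionix substitutes q_V(q_I) into its own profit: π_I = q_I(318 - (1/2)q_I - (213 - (1/2)q_I)/2) - 105q_I = (423/2 - (1/4)q_I)q_I - 105q_I.
Maximising: ∂π_I/∂q_I = 213/2 - (1/2)q_I = 0, giving q_I = 213.
Then q_V = (213 - (1/2)·213) = 213/2.
Total output Q = 639/2, so price P = 318 - (1/2)·(639/2) = 633/4.

158.25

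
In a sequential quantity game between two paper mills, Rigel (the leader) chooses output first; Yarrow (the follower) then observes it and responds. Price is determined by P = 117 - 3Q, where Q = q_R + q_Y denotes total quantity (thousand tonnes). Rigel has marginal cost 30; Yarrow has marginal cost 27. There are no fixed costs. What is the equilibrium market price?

The follower Yarrow best-responds to any q_R: π_Y = (117 - 3Q)q_Y - 27q_Y.
∂π_Y/∂q_Y = 90 - 3q_R - 6q_Y = 0 gives the reaction function q_Y = (90 - 3q_R)/6.
Rigel substitutes q_Y(q_R) into its own profit: π_R = q_R(117 - 3q_R - (90 - 3q_R)/2) - 30q_R = (72 - (3/2)q_R)q_R - 30q_R.
Leader FOC: 42 - 3q_R = 0, so q_R = 14.
Then q_Y = (90 - 3·14)/6 = 8.
Total output Q = 22, so price P = 117 - 3·22 = 51.

51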